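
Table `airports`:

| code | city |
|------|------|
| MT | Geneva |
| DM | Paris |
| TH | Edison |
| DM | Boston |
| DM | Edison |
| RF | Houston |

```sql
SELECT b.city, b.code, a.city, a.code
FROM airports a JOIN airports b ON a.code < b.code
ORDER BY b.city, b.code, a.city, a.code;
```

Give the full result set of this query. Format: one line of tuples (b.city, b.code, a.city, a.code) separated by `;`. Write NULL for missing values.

INNER JOIN keeps only pairs where the ON condition holds.
Matching on a.code < b.code.
- a (code=MT) pairs with 2 row(s) of b.
- a (code=DM) pairs with 3 row(s) of b.
- a (code=TH) has no partner → excluded.
- a (code=DM) pairs with 3 row(s) of b.
- a (code=DM) pairs with 3 row(s) of b.
- a (code=RF) pairs with 1 row(s) of b.

(Edison, TH, Boston, DM); (Edison, TH, Edison, DM); (Edison, TH, Geneva, MT); (Edison, TH, Houston, RF); (Edison, TH, Paris, DM); (Geneva, MT, Boston, DM); (Geneva, MT, Edison, DM); (Geneva, MT, Paris, DM); (Houston, RF, Boston, DM); (Houston, RF, Edison, DM); (Houston, RF, Geneva, MT); (Houston, RF, Paris, DM)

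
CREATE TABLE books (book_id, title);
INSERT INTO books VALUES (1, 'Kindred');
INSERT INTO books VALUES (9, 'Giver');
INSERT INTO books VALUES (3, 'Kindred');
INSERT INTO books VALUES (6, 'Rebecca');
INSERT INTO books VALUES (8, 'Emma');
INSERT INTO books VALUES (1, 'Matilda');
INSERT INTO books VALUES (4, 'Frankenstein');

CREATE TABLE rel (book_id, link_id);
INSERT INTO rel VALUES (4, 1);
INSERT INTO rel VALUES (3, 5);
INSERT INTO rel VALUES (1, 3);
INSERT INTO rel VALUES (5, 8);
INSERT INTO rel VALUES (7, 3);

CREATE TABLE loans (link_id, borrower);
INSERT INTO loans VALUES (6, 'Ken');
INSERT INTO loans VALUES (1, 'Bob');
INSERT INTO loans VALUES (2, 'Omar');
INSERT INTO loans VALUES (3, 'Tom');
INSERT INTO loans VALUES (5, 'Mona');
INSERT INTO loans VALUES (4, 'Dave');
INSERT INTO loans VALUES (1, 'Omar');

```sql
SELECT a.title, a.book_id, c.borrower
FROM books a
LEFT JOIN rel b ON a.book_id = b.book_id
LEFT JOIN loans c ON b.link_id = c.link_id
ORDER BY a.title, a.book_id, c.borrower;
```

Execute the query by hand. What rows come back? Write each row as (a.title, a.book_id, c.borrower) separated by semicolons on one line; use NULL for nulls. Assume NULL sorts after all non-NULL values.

(Emma, 8, NULL); (Frankenstein, 4, Bob); (Frankenstein, 4, Omar); (Giver, 9, NULL); (Kindred, 1, Tom); (Kindred, 3, Mona); (Matilda, 1, Tom); (Rebecca, 6, NULL)

Step 1 — a LEFT JOIN b on book_id → 7 row(s).
Then LEFT JOIN `loans c` on link_id: each of those 7 rows is kept; rows whose b.link_id has no match in c get NULL for c's columns.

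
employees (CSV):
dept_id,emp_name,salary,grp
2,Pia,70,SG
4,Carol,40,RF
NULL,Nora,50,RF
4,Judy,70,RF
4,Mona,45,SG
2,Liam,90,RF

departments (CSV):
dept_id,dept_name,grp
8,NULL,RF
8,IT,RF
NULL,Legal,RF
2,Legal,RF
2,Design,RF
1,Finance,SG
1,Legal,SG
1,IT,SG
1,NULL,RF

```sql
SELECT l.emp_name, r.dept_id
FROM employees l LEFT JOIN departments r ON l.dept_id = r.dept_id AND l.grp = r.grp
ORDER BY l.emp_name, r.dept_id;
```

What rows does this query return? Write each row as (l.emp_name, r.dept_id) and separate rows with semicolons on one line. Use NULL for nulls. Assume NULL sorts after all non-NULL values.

(Carol, NULL); (Judy, NULL); (Liam, 2); (Liam, 2); (Mona, NULL); (Nora, NULL); (Pia, NULL)

LEFT JOIN keeps every row from `employees`; unmatched rows get NULL for `departments`'s columns.
Matching on l.dept_id = r.dept_id AND l.grp = r.grp. A NULL in a compared column never satisfies the condition.
- l row (dept_id=2, grp=SG): no match → kept, r columns NULL.
- l row (dept_id=4, grp=RF): no match → kept, r columns NULL.
- l row (dept_id=NULL, grp=RF): no match → kept, r columns NULL.
- l row (dept_id=4, grp=RF): no match → kept, r columns NULL.
- l row (dept_id=4, grp=SG): no match → kept, r columns NULL.
- l row (dept_id=2, grp=RF): matches 2 r row(s) → 2 output row(s).
After projecting and ordering:
l.emp_name | r.dept_id
Carol | NULL
Judy | NULL
Liam | 2
Liam | 2
Mona | NULL
Nora | NULL
Pia | NULL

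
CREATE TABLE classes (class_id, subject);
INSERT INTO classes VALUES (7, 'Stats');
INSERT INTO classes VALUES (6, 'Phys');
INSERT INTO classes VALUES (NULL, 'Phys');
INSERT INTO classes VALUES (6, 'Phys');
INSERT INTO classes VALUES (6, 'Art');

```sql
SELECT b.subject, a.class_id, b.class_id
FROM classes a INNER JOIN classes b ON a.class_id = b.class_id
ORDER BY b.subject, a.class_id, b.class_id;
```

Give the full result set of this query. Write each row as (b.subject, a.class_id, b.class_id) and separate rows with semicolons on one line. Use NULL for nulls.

(Art, 6, 6); (Art, 6, 6); (Art, 6, 6); (Phys, 6, 6); (Phys, 6, 6); (Phys, 6, 6); (Phys, 6, 6); (Phys, 6, 6); (Phys, 6, 6); (Stats, 7, 7)

INNER JOIN keeps only pairs where the ON condition holds.
Matching on a.class_id = b.class_id. A NULL in a compared column never satisfies the condition.
- a[0] class_id=7 → 1 match(es) in b → 1 row(s).
- a[1] class_id=6 → 3 match(es) in b → 3 row(s).
- a[2] class_id=NULL → no match; dropped.
- a[3] class_id=6 → 3 match(es) in b → 3 row(s).
- a[4] class_id=6 → 3 match(es) in b → 3 row(s).
After projecting and ordering:
b.subject | a.class_id | b.class_id
Art | 6 | 6
Art | 6 | 6
Art | 6 | 6
Phys | 6 | 6
Phys | 6 | 6
Phys | 6 | 6
Phys | 6 | 6
Phys | 6 | 6
Phys | 6 | 6
Stats | 7 | 7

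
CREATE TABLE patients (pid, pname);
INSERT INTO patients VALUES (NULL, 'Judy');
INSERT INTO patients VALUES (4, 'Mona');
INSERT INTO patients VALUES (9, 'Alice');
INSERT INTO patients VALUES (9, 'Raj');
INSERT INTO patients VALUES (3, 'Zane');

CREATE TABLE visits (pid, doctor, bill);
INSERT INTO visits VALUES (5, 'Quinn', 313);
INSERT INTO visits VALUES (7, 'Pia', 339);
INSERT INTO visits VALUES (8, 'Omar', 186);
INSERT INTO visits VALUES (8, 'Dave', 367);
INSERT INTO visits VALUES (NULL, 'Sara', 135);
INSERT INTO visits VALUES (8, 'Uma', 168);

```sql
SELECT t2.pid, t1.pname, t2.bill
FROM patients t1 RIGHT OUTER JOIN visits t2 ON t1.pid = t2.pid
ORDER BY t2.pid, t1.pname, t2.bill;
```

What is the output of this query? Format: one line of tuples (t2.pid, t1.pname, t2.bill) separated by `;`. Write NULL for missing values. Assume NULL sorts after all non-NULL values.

RIGHT JOIN keeps every row from `visits`; unmatched rows get NULL for `patients`'s columns.
Matching on t1.pid = t2.pid. A NULL in a compared column never satisfies the condition.
- t1[0] pid=NULL → no match.
- t1[1] pid=4 → no match.
- t1[2] pid=9 → no match.
- t1[3] pid=9 → no match.
- t1[4] pid=3 → no match.
- 6 row(s) from t2 found no t1 partner → padded with NULL.
After projecting and ordering:
t2.pid | t1.pname | t2.bill
5 | NULL | 313
7 | NULL | 339
8 | NULL | 168
8 | NULL | 186
8 | NULL | 367
NULL | NULL | 135

(5, NULL, 313); (7, NULL, 339); (8, NULL, 168); (8, NULL, 186); (8, NULL, 367); (NULL, NULL, 135)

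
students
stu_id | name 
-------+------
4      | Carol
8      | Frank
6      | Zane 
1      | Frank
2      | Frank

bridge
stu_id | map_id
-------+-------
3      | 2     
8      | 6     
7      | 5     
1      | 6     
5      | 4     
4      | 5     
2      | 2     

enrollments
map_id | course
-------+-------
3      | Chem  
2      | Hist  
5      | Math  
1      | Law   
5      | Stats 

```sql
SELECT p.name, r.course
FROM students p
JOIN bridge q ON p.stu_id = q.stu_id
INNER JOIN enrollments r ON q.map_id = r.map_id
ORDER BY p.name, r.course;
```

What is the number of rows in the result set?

3

Step 1 — p INNER JOIN q on stu_id → 4 row(s).
Then INNER JOIN `enrollments r` on map_id: keep only rows whose q.map_id appears in r.
Result: 3 row(s).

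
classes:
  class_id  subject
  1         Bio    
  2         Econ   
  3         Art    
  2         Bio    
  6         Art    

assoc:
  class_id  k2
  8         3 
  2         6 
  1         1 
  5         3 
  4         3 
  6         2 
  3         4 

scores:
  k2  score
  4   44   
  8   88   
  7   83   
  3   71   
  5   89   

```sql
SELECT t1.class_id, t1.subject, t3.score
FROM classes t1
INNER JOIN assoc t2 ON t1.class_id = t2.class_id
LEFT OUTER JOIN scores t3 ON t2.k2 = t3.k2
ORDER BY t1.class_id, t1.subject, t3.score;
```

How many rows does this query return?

Evaluate left to right. First `classes t1 INNER JOIN assoc t2` on class_id: 5 row(s).
Then LEFT JOIN `scores t3` on k2: each of those 5 rows is kept; rows whose t2.k2 has no match in t3 get NULL for t3's columns.
Result: 5 row(s).

5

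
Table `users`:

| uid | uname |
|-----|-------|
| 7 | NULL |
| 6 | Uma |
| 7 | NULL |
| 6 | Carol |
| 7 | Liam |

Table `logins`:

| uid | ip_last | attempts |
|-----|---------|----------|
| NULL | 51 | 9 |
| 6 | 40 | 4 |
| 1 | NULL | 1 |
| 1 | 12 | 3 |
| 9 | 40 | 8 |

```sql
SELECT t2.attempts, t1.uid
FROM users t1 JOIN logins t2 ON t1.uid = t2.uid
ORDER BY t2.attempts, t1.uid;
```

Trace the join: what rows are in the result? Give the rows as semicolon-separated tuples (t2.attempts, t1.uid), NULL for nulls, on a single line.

INNER JOIN keeps only pairs where the ON condition holds.
Matching on t1.uid = t2.uid. A NULL in a compared column never satisfies the condition.
- t1[0] uid=7 → no match; dropped.
- t1[1] uid=6 → 1 match(es) in t2 → 1 row(s).
- t1[2] uid=7 → no match; dropped.
- t1[3] uid=6 → 1 match(es) in t2 → 1 row(s).
- t1[4] uid=7 → no match; dropped.
After projecting and ordering:
t2.attempts | t1.uid
4 | 6
4 | 6

(4, 6); (4, 6)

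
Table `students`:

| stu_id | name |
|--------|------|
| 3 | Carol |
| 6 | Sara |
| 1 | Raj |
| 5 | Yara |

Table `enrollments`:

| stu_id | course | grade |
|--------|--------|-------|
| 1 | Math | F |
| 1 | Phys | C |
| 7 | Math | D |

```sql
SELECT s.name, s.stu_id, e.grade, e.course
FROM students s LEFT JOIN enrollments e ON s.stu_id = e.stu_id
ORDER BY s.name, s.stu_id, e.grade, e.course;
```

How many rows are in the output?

5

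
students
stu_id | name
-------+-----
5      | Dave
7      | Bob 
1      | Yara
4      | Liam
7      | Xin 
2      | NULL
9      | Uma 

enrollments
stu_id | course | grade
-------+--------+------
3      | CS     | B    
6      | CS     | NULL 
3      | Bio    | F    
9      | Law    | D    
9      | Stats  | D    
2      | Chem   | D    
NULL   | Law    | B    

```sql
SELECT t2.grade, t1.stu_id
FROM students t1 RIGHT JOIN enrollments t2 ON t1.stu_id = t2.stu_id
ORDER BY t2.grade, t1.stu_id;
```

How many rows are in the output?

7

RIGHT JOIN keeps every row from `enrollments`; unmatched rows get NULL for `students`'s columns.
Matching on t1.stu_id = t2.stu_id. A NULL in a compared column never satisfies the condition.
Matched pairs: 3; unmatched t2 rows kept: 4.
Total: 3 matched + 4 padded = 7 rows.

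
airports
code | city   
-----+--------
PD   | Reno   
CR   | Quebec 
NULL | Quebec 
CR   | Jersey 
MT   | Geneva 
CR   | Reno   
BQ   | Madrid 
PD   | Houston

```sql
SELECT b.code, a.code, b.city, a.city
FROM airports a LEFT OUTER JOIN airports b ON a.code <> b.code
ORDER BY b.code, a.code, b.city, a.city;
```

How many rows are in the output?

LEFT JOIN keeps every row from `airports a`; unmatched rows get NULL for `airports b`'s columns.
Matching on a.code <> b.code. A NULL in a compared column never satisfies the condition.
- a row (code=PD): matches 5 b row(s) → 5 output row(s).
- a row (code=CR): matches 4 b row(s) → 4 output row(s).
- a row (code=NULL): no match → kept, b columns NULL.
- a row (code=CR): matches 4 b row(s) → 4 output row(s).
- a row (code=MT): matches 6 b row(s) → 6 output row(s).
- a row (code=CR): matches 4 b row(s) → 4 output row(s).
- a row (code=BQ): matches 6 b row(s) → 6 output row(s).
- a row (code=PD): matches 5 b row(s) → 5 output row(s).
Total: 34 matched + 1 padded = 35 rows.

35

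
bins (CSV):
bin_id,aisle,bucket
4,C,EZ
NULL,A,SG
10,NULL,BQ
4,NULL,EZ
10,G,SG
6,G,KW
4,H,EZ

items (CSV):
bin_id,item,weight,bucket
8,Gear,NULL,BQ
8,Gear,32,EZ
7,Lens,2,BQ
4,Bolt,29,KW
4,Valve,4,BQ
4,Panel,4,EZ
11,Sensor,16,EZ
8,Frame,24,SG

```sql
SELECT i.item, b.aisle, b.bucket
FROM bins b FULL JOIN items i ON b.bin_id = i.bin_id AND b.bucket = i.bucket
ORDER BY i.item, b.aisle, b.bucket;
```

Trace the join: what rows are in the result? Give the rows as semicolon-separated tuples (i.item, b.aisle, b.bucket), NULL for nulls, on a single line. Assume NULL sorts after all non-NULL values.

(Bolt, NULL, NULL); (Frame, NULL, NULL); (Gear, NULL, NULL); (Gear, NULL, NULL); (Lens, NULL, NULL); (Panel, C, EZ); (Panel, H, EZ); (Panel, NULL, EZ); (Sensor, NULL, NULL); (Valve, NULL, NULL); (NULL, A, SG); (NULL, G, KW); (NULL, G, SG); (NULL, NULL, BQ)

FULL OUTER JOIN keeps every row from both sides; unmatched rows get NULL for the other side's columns.
Matching on b.bin_id = i.bin_id AND b.bucket = i.bucket. A NULL in a compared column never satisfies the condition.
- b (bin_id=4, bucket=EZ) pairs with 1 row(s) of i.
- b (bin_id=NULL, bucket=SG) has no partner → padded with NULL.
- b (bin_id=10, bucket=BQ) has no partner → padded with NULL.
- b (bin_id=4, bucket=EZ) pairs with 1 row(s) of i.
- b (bin_id=10, bucket=SG) has no partner → padded with NULL.
- b (bin_id=6, bucket=KW) has no partner → padded with NULL.
- b (bin_id=4, bucket=EZ) pairs with 1 row(s) of i.
- plus 7 unmatched i row(s), each kept with NULL b columns.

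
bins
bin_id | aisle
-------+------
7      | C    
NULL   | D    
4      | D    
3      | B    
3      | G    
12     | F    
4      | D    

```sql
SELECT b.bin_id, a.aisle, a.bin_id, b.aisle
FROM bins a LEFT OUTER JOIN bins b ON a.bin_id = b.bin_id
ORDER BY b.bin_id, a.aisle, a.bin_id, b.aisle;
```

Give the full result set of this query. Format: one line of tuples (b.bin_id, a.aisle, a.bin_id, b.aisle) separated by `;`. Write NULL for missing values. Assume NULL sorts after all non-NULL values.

LEFT JOIN keeps every row from `bins a`; unmatched rows get NULL for `bins b`'s columns.
Matching on a.bin_id = b.bin_id. A NULL in a compared column never satisfies the condition.
Matched pairs: 10; unmatched a rows kept: 1.

(3, B, 3, B); (3, B, 3, G); (3, G, 3, B); (3, G, 3, G); (4, D, 4, D); (4, D, 4, D); (4, D, 4, D); (4, D, 4, D); (7, C, 7, C); (12, F, 12, F); (NULL, D, NULL, NULL)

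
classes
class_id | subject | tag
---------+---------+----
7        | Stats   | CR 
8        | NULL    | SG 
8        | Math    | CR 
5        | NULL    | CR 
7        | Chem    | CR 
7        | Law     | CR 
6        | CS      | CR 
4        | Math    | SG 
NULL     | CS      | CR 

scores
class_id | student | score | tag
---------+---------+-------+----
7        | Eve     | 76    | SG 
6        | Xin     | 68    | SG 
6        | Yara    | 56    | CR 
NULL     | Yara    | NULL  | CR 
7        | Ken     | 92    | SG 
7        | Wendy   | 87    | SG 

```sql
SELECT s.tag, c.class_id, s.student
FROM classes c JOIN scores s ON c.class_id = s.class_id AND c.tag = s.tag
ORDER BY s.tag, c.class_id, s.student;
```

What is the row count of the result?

1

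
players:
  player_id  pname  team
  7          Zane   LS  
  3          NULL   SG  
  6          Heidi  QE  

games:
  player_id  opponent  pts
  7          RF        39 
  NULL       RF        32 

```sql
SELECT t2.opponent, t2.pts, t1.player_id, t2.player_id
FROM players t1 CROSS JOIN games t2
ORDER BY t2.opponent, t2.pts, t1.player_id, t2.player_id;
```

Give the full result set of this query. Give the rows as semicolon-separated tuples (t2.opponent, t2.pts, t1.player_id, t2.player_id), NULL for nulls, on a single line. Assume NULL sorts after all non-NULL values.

(RF, 32, 3, NULL); (RF, 32, 6, NULL); (RF, 32, 7, NULL); (RF, 39, 3, 7); (RF, 39, 6, 7); (RF, 39, 7, 7)

CROSS JOIN pairs every row of `players` with every row of `games`: 3 × 2 = 6 rows.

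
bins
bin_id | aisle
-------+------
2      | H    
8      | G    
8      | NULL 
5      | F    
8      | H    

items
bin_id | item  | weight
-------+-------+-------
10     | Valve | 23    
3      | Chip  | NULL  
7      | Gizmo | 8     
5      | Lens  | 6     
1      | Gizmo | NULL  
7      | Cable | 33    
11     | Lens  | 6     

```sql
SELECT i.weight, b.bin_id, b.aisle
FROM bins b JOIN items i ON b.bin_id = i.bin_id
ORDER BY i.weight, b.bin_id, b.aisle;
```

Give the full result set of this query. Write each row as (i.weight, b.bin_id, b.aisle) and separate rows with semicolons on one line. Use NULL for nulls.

(6, 5, F)

INNER JOIN keeps only pairs where the ON condition holds.
Matching on b.bin_id = i.bin_id.
- bin_id=2: no matching i row, dropped.
- bin_id=8: no matching i row, dropped.
- bin_id=8: no matching i row, dropped.
- bin_id=5: 1 matching i row(s), so 1 row(s) emitted.
- bin_id=8: no matching i row, dropped.
After projecting and ordering:
i.weight | b.bin_id | b.aisle
6 | 5 | F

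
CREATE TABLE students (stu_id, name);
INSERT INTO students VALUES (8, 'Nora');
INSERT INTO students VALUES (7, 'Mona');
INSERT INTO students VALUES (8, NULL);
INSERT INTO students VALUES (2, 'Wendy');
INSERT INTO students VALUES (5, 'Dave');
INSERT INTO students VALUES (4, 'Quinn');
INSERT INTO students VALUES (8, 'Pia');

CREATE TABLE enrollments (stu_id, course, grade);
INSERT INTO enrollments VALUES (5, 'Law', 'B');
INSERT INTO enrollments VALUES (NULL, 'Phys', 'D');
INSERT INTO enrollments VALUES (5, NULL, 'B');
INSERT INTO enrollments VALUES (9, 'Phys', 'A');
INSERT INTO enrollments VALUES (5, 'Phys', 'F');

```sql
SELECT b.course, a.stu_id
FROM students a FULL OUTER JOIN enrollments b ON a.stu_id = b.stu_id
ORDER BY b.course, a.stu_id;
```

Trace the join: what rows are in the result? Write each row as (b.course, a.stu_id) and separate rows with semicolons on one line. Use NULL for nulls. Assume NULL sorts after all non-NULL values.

(Law, 5); (Phys, 5); (Phys, NULL); (Phys, NULL); (NULL, 2); (NULL, 4); (NULL, 5); (NULL, 7); (NULL, 8); (NULL, 8); (NULL, 8)

FULL OUTER JOIN keeps every row from both sides; unmatched rows get NULL for the other side's columns.
Matching on a.stu_id = b.stu_id. A NULL in a compared column never satisfies the condition.
- a row (stu_id=8): no match → kept, b columns NULL.
- a row (stu_id=7): no match → kept, b columns NULL.
- a row (stu_id=8): no match → kept, b columns NULL.
- a row (stu_id=2): no match → kept, b columns NULL.
- a row (stu_id=5): matches 3 b row(s) → 3 output row(s).
- a row (stu_id=4): no match → kept, b columns NULL.
- a row (stu_id=8): no match → kept, b columns NULL.
- 2 row(s) from b found no a partner → padded with NULL.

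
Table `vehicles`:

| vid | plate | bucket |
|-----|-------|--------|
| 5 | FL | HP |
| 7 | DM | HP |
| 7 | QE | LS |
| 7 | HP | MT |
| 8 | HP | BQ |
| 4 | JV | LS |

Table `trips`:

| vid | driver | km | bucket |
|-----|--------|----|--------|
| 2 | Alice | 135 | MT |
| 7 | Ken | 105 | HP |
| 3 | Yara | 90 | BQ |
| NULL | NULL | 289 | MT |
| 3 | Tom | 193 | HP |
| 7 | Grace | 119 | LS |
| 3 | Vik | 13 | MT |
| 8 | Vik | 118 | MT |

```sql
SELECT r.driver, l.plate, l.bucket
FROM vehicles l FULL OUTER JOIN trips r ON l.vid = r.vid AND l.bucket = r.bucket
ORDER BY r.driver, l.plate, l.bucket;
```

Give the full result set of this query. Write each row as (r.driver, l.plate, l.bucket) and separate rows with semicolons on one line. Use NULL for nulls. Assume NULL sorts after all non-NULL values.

(Alice, NULL, NULL); (Grace, QE, LS); (Ken, DM, HP); (Tom, NULL, NULL); (Vik, NULL, NULL); (Vik, NULL, NULL); (Yara, NULL, NULL); (NULL, FL, HP); (NULL, HP, BQ); (NULL, HP, MT); (NULL, JV, LS); (NULL, NULL, NULL)

FULL OUTER JOIN keeps every row from both sides; unmatched rows get NULL for the other side's columns.
Matching on l.vid = r.vid AND l.bucket = r.bucket. A NULL in a compared column never satisfies the condition.
- vid=5, bucket=HP: no r row matches, row kept with r columns NULL.
- vid=7, bucket=HP: 1 matching r row(s), so 1 row(s) emitted.
- vid=7, bucket=LS: 1 matching r row(s), so 1 row(s) emitted.
- vid=7, bucket=MT: no r row matches, row kept with r columns NULL.
- vid=8, bucket=BQ: no r row matches, row kept with r columns NULL.
- vid=4, bucket=LS: no r row matches, row kept with r columns NULL.
- 6 r row(s) had no l match → kept, l columns NULL.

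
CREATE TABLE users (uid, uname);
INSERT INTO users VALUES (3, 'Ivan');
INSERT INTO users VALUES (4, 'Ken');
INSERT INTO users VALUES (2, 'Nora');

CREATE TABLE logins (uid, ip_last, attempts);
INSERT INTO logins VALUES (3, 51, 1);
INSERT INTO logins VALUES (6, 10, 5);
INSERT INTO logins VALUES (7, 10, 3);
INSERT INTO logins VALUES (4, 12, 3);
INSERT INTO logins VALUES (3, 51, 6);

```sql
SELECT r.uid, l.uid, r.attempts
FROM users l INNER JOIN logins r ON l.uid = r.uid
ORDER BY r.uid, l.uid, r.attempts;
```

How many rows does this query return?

INNER JOIN keeps only pairs where the ON condition holds.
Matching on l.uid = r.uid.
Matched pairs: 3.
Total: 3 rows.

3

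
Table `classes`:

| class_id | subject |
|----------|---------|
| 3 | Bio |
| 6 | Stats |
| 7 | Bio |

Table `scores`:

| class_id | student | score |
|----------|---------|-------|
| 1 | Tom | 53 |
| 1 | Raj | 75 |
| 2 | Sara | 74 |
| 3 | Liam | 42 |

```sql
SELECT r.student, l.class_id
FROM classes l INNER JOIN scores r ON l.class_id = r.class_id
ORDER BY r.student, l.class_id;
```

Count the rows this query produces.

INNER JOIN keeps only pairs where the ON condition holds.
Matching on l.class_id = r.class_id.
- l (class_id=3) pairs with 1 row(s) of r.
- l (class_id=6) has no partner → excluded.
- l (class_id=7) has no partner → excluded.
Total: 1 rows.

1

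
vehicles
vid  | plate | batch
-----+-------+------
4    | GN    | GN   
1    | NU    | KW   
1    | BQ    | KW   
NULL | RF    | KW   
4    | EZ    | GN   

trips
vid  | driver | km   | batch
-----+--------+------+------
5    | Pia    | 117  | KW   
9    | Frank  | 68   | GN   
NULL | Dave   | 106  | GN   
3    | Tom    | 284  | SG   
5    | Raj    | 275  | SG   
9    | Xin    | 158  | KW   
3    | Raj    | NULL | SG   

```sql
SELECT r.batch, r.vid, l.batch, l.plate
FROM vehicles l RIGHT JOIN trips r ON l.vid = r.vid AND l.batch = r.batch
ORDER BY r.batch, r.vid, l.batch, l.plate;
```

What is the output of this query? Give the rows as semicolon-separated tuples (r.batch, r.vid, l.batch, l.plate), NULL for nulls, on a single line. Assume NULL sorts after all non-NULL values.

(GN, 9, NULL, NULL); (GN, NULL, NULL, NULL); (KW, 5, NULL, NULL); (KW, 9, NULL, NULL); (SG, 3, NULL, NULL); (SG, 3, NULL, NULL); (SG, 5, NULL, NULL)

RIGHT JOIN keeps every row from `trips`; unmatched rows get NULL for `vehicles`'s columns.
Matching on l.vid = r.vid AND l.batch = r.batch. A NULL in a compared column never satisfies the condition.
Matched pairs: 0; unmatched r rows kept: 7.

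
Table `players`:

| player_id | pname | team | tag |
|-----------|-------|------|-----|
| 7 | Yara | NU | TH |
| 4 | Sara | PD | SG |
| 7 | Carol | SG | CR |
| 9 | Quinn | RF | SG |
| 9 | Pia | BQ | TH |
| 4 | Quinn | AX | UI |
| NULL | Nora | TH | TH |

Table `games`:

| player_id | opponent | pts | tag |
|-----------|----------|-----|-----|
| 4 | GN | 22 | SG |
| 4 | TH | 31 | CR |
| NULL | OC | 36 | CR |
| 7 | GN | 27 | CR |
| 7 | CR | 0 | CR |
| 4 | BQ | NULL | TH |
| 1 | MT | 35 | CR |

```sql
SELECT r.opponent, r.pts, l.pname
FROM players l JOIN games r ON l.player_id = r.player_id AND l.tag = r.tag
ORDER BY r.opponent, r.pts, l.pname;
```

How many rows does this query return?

3

INNER JOIN keeps only pairs where the ON condition holds.
Matching on l.player_id = r.player_id AND l.tag = r.tag. A NULL in a compared column never satisfies the condition.
- l row (player_id=7, tag=TH): no match → dropped.
- l row (player_id=4, tag=SG): matches 1 r row(s) → 1 output row(s).
- l row (player_id=7, tag=CR): matches 2 r row(s) → 2 output row(s).
- l row (player_id=9, tag=SG): no match → dropped.
- l row (player_id=9, tag=TH): no match → dropped.
- l row (player_id=4, tag=UI): no match → dropped.
- l row (player_id=NULL, tag=TH): no match → dropped.
Total: 3 rows.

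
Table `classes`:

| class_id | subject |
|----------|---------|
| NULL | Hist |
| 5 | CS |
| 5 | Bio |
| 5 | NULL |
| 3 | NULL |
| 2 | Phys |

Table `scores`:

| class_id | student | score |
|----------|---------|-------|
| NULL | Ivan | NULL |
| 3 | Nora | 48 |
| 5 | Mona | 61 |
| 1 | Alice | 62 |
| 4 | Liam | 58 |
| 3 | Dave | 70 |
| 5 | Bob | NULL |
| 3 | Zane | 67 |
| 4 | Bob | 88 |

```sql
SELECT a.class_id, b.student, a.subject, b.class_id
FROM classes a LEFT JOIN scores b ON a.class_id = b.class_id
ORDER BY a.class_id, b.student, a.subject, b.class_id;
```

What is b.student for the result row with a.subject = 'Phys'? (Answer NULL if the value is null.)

NULL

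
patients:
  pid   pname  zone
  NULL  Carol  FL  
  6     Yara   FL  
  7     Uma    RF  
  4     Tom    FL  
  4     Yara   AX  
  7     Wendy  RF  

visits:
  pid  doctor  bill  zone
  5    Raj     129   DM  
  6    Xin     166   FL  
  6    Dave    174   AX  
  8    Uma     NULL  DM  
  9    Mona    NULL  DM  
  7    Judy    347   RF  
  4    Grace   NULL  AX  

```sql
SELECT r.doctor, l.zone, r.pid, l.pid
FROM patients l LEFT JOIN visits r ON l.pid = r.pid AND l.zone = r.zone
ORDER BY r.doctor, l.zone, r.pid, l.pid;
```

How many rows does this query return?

6

LEFT JOIN keeps every row from `patients`; unmatched rows get NULL for `visits`'s columns.
Matching on l.pid = r.pid AND l.zone = r.zone. A NULL in a compared column never satisfies the condition.
- l row (pid=NULL, zone=FL): no match → kept, r columns NULL.
- l row (pid=6, zone=FL): matches 1 r row(s) → 1 output row(s).
- l row (pid=7, zone=RF): matches 1 r row(s) → 1 output row(s).
- l row (pid=4, zone=FL): no match → kept, r columns NULL.
- l row (pid=4, zone=AX): matches 1 r row(s) → 1 output row(s).
- l row (pid=7, zone=RF): matches 1 r row(s) → 1 output row(s).
Total: 4 matched + 2 padded = 6 rows.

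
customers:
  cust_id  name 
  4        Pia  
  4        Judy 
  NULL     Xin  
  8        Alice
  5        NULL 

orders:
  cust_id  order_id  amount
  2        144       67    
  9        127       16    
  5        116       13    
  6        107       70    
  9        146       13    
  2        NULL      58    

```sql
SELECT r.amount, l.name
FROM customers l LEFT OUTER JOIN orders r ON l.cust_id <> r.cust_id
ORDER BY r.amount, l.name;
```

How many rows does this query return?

LEFT JOIN keeps every row from `customers`; unmatched rows get NULL for `orders`'s columns.
Matching on l.cust_id <> r.cust_id. A NULL in a compared column never satisfies the condition.
Matched pairs: 23; unmatched l rows kept: 1.
Total: 23 matched + 1 padded = 24 rows.

24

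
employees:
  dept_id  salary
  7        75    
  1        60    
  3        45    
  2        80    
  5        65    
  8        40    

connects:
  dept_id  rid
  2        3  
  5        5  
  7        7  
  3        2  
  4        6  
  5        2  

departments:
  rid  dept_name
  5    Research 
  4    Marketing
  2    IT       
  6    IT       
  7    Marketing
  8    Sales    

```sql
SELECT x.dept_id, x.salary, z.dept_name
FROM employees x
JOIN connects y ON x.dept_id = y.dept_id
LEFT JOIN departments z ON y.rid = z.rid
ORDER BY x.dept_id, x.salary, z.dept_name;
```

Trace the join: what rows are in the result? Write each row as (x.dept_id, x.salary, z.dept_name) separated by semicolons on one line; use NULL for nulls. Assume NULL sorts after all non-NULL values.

Evaluate left to right. First `employees x INNER JOIN connects y` on dept_id: 5 row(s).
Then LEFT JOIN `departments z` on rid: each of those 5 rows is kept; rows whose y.rid has no match in z get NULL for z's columns.

(2, 80, NULL); (3, 45, IT); (5, 65, IT); (5, 65, Research); (7, 75, Marketing)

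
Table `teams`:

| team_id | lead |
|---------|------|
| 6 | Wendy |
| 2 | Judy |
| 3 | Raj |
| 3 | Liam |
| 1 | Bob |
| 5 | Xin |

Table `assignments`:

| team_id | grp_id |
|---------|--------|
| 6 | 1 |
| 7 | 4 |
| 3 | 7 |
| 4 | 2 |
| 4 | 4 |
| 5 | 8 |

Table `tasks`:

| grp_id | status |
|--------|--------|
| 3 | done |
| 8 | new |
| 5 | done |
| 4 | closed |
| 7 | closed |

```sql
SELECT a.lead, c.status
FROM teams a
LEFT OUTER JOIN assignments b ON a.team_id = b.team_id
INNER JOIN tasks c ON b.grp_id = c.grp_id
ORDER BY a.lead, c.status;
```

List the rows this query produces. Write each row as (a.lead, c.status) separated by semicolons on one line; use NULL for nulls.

Step 1 — a LEFT JOIN b on team_id → 6 row(s).
Then INNER JOIN `tasks c` on grp_id: keep only rows whose b.grp_id appears in c.

(Liam, closed); (Raj, closed); (Xin, new)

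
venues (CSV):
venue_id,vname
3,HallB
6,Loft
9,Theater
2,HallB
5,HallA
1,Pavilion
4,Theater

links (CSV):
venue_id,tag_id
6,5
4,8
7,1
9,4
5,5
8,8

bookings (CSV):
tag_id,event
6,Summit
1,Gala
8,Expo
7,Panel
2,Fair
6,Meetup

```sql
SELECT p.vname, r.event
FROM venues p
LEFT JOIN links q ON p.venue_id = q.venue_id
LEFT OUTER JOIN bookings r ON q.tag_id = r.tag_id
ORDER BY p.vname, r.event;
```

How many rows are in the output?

Step 1 — p LEFT JOIN q on venue_id → 7 row(s).
Then LEFT JOIN `bookings r` on tag_id: each of those 7 rows is kept; rows whose q.tag_id has no match in r get NULL for r's columns.
Result: 7 row(s).

7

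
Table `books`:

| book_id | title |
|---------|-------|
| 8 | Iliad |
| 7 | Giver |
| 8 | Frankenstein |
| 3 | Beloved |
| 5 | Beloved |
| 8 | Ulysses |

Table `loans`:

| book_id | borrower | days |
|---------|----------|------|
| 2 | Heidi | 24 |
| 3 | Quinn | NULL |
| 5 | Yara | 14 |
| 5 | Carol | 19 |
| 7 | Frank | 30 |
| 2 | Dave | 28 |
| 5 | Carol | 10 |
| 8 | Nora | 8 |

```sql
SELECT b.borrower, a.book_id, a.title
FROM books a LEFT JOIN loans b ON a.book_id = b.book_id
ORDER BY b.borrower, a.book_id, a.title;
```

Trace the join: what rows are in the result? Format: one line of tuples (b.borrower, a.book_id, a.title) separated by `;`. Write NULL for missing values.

LEFT JOIN keeps every row from `books`; unmatched rows get NULL for `loans`'s columns.
Matching on a.book_id = b.book_id.
- a[0] book_id=8 → 1 match(es) in b → 1 row(s).
- a[1] book_id=7 → 1 match(es) in b → 1 row(s).
- a[2] book_id=8 → 1 match(es) in b → 1 row(s).
- a[3] book_id=3 → 1 match(es) in b → 1 row(s).
- a[4] book_id=5 → 3 match(es) in b → 3 row(s).
- a[5] book_id=8 → 1 match(es) in b → 1 row(s).
After projecting and ordering:
b.borrower | a.book_id | a.title
Carol | 5 | Beloved
Carol | 5 | Beloved
Frank | 7 | Giver
Nora | 8 | Frankenstein
Nora | 8 | Iliad
Nora | 8 | Ulysses
Quinn | 3 | Beloved
Yara | 5 | Beloved

(Carol, 5, Beloved); (Carol, 5, Beloved); (Frank, 7, Giver); (Nora, 8, Frankenstein); (Nora, 8, Iliad); (Nora, 8, Ulysses); (Quinn, 3, Beloved); (Yara, 5, Beloved)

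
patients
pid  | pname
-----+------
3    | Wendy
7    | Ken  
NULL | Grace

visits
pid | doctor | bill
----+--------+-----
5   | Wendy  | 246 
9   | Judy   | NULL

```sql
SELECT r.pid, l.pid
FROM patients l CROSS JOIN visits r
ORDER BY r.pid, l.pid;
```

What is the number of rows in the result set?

CROSS JOIN pairs every row of `patients` with every row of `visits`: 3 × 2 = 6 rows.

6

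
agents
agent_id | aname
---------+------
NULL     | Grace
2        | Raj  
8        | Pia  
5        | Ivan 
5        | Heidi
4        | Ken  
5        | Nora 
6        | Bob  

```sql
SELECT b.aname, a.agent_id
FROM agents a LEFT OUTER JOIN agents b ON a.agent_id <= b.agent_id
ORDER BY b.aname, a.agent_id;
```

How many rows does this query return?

32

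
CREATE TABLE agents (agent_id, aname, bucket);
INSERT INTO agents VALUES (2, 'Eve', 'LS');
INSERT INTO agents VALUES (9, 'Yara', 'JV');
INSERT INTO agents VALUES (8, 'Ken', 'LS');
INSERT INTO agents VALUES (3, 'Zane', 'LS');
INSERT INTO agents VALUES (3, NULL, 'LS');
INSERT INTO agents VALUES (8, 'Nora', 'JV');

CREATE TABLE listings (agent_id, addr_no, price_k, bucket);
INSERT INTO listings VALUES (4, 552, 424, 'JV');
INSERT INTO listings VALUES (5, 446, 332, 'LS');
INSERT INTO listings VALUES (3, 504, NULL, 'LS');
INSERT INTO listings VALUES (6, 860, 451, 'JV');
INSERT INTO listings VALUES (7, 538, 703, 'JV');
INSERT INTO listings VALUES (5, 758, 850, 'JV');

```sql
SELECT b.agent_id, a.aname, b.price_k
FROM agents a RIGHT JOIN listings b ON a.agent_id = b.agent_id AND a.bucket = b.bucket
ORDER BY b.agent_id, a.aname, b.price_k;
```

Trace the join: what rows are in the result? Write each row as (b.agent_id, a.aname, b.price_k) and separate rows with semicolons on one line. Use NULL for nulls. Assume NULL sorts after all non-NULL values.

RIGHT JOIN keeps every row from `listings`; unmatched rows get NULL for `agents`'s columns.
Matching on a.agent_id = b.agent_id AND a.bucket = b.bucket.
- a[0] agent_id=2, bucket=LS → no match.
- a[1] agent_id=9, bucket=JV → no match.
- a[2] agent_id=8, bucket=LS → no match.
- a[3] agent_id=3, bucket=LS → 1 match(es) in b → 1 row(s).
- a[4] agent_id=3, bucket=LS → 1 match(es) in b → 1 row(s).
- a[5] agent_id=8, bucket=JV → no match.
- 5 row(s) from b found no a partner → padded with NULL.
After projecting and ordering:
b.agent_id | a.aname | b.price_k
3 | Zane | NULL
3 | NULL | NULL
4 | NULL | 424
5 | NULL | 332
5 | NULL | 850
6 | NULL | 451
7 | NULL | 703

(3, Zane, NULL); (3, NULL, NULL); (4, NULL, 424); (5, NULL, 332); (5, NULL, 850); (6, NULL, 451); (7, NULL, 703)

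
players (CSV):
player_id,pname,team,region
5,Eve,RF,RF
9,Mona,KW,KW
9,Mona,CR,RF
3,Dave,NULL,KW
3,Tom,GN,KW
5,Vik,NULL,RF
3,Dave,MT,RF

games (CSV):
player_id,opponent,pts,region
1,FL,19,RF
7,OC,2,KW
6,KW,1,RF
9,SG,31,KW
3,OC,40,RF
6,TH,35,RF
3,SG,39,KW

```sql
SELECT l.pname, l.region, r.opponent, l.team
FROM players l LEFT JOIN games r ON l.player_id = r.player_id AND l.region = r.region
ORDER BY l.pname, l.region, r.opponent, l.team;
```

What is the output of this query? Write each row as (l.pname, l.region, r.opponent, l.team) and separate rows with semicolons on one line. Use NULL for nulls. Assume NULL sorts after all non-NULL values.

LEFT JOIN keeps every row from `players`; unmatched rows get NULL for `games`'s columns.
Matching on l.player_id = r.player_id AND l.region = r.region.
- l (player_id=5, region=RF) has no partner → padded with NULL.
- l (player_id=9, region=KW) pairs with 1 row(s) of r.
- l (player_id=9, region=RF) has no partner → padded with NULL.
- l (player_id=3, region=KW) pairs with 1 row(s) of r.
- l (player_id=3, region=KW) pairs with 1 row(s) of r.
- l (player_id=5, region=RF) has no partner → padded with NULL.
- l (player_id=3, region=RF) pairs with 1 row(s) of r.
After projecting and ordering:
l.pname | l.region | r.opponent | l.team
Dave | KW | SG | NULL
Dave | RF | OC | MT
Eve | RF | NULL | RF
Mona | KW | SG | KW
Mona | RF | NULL | CR
Tom | KW | SG | GN
Vik | RF | NULL | NULL

(Dave, KW, SG, NULL); (Dave, RF, OC, MT); (Eve, RF, NULL, RF); (Mona, KW, SG, KW); (Mona, RF, NULL, CR); (Tom, KW, SG, GN); (Vik, RF, NULL, NULL)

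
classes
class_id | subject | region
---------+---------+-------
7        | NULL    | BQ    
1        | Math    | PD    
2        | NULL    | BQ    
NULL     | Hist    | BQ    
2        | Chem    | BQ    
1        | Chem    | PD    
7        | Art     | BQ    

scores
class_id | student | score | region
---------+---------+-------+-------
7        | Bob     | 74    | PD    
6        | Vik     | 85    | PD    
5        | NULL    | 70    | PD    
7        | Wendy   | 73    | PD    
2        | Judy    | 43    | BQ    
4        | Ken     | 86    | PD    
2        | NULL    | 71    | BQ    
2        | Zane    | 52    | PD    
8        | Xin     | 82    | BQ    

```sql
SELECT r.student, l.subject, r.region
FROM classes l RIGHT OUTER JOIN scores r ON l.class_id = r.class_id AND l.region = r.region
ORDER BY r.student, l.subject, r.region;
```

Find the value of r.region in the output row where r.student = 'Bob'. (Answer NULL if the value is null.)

RIGHT JOIN keeps every row from `scores`; unmatched rows get NULL for `classes`'s columns.
Matching on l.class_id = r.class_id AND l.region = r.region. A NULL in a compared column never satisfies the condition.
Matched pairs: 4; unmatched r rows kept: 7.

PD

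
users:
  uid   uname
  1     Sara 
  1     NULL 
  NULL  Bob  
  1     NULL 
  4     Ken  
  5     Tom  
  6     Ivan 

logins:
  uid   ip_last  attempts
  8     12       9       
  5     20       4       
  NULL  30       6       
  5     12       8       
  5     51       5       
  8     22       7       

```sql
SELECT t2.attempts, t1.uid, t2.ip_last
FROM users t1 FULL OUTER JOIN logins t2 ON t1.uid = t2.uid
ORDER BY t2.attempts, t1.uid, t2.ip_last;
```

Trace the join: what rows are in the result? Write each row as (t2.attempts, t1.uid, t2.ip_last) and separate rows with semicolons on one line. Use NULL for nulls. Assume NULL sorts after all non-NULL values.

FULL OUTER JOIN keeps every row from both sides; unmatched rows get NULL for the other side's columns.
Matching on t1.uid = t2.uid. A NULL in a compared column never satisfies the condition.
- t1 (uid=1) has no partner → padded with NULL.
- t1 (uid=1) has no partner → padded with NULL.
- t1 (uid=NULL) has no partner → padded with NULL.
- t1 (uid=1) has no partner → padded with NULL.
- t1 (uid=4) has no partner → padded with NULL.
- t1 (uid=5) pairs with 3 row(s) of t2.
- t1 (uid=6) has no partner → padded with NULL.
- 3 t2 row(s) had no t1 match → kept, t1 columns NULL.

(4, 5, 20); (5, 5, 51); (6, NULL, 30); (7, NULL, 22); (8, 5, 12); (9, NULL, 12); (NULL, 1, NULL); (NULL, 1, NULL); (NULL, 1, NULL); (NULL, 4, NULL); (NULL, 6, NULL); (NULL, NULL, NULL)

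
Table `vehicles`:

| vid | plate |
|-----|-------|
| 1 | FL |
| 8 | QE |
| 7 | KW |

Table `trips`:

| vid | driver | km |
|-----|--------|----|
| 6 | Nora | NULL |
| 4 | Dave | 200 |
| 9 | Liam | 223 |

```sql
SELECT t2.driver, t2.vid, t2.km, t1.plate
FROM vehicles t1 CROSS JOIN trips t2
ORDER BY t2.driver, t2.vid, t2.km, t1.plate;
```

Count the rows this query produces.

9

CROSS JOIN pairs every row of `vehicles` with every row of `trips`: 3 × 3 = 9 rows.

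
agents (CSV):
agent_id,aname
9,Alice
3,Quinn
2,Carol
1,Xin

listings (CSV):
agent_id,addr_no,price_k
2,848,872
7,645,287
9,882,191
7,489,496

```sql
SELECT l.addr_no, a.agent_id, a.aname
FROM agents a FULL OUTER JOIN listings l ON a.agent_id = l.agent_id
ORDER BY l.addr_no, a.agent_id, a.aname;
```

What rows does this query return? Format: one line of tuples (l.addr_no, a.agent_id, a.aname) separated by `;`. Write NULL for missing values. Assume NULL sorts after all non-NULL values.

FULL OUTER JOIN keeps every row from both sides; unmatched rows get NULL for the other side's columns.
Matching on a.agent_id = l.agent_id.
Matched pairs: 2; unmatched a rows kept: 2; unmatched l rows kept: 2.

(489, NULL, NULL); (645, NULL, NULL); (848, 2, Carol); (882, 9, Alice); (NULL, 1, Xin); (NULL, 3, Quinn)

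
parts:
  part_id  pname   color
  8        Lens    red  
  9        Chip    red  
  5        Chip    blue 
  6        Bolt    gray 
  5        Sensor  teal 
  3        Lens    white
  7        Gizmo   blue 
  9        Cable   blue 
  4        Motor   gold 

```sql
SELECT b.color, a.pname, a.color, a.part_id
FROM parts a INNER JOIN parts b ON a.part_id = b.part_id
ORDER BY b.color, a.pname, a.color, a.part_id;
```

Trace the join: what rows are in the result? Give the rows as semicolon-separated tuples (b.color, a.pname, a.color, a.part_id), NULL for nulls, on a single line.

INNER JOIN keeps only pairs where the ON condition holds.
Matching on a.part_id = b.part_id.
- a (part_id=8) pairs with 1 row(s) of b.
- a (part_id=9) pairs with 2 row(s) of b.
- a (part_id=5) pairs with 2 row(s) of b.
- a (part_id=6) pairs with 1 row(s) of b.
- a (part_id=5) pairs with 2 row(s) of b.
- a (part_id=3) pairs with 1 row(s) of b.
- a (part_id=7) pairs with 1 row(s) of b.
- a (part_id=9) pairs with 2 row(s) of b.
- a (part_id=4) pairs with 1 row(s) of b.

(blue, Cable, blue, 9); (blue, Chip, blue, 5); (blue, Chip, red, 9); (blue, Gizmo, blue, 7); (blue, Sensor, teal, 5); (gold, Motor, gold, 4); (gray, Bolt, gray, 6); (red, Cable, blue, 9); (red, Chip, red, 9); (red, Lens, red, 8); (teal, Chip, blue, 5); (teal, Sensor, teal, 5); (white, Lens, white, 3)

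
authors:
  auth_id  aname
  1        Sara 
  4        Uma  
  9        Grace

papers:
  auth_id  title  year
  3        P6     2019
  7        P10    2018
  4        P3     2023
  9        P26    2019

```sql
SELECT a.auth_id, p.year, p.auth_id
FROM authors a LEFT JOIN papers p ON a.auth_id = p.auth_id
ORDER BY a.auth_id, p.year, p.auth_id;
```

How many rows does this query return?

LEFT JOIN keeps every row from `authors`; unmatched rows get NULL for `papers`'s columns.
Matching on a.auth_id = p.auth_id.
Matched pairs: 2; unmatched a rows kept: 1.
Total: 2 matched + 1 padded = 3 rows.

3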